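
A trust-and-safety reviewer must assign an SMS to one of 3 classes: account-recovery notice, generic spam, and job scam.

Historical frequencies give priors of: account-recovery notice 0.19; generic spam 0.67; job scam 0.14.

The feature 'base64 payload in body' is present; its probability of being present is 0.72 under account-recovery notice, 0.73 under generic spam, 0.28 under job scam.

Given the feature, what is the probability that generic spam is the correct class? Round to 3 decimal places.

By Bayes' rule, the unnormalized weight for each hypothesis is prior × likelihood:
  account-recovery notice: 0.19 × 0.72 = 0.1368
  generic spam: 0.67 × 0.73 = 0.4891
  job scam: 0.14 × 0.28 = 0.0392
Normalizing constant Z = 0.1368 + 0.4891 + 0.0392 = 0.6651.
P(generic spam | evidence) = 0.4891 / 0.6651 ≈ 0.735.

0.735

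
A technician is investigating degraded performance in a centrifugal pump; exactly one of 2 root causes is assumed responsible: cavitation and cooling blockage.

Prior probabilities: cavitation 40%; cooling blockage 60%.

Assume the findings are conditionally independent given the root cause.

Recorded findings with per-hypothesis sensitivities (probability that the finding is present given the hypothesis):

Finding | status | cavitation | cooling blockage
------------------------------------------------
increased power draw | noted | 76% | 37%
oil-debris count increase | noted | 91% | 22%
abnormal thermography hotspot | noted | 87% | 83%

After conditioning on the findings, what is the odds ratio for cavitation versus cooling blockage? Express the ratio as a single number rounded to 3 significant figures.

The normalizing constant cancels in an odds ratio, so compute prior × likelihood for the two hypotheses only:
  cavitation: 0.40 × 0.76 × 0.91 × 0.87 = 0.24068
  cooling blockage: 0.60 × 0.37 × 0.22 × 0.83 = 0.040537
Posterior odds = 0.24068 / 0.040537 ≈ 5.94.

5.94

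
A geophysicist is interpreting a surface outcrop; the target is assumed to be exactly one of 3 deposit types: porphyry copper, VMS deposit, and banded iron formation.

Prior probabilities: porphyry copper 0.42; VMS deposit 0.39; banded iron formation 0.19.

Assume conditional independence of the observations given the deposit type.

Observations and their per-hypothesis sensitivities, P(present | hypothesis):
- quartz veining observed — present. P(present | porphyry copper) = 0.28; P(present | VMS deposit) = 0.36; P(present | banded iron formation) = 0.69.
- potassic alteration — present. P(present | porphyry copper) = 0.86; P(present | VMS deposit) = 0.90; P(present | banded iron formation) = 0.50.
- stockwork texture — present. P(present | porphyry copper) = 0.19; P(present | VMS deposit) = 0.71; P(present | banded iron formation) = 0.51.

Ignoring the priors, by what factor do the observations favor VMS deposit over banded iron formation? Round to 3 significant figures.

The Bayes factor is the ratio of the joint likelihoods of the evidence pattern under the two hypotheses.
  VMS deposit: 0.36 × 0.90 × 0.71 = 0.23004
  banded iron formation: 0.69 × 0.50 × 0.51 = 0.17595
Bayes factor = 0.23004 / 0.17595 ≈ 1.31

1.31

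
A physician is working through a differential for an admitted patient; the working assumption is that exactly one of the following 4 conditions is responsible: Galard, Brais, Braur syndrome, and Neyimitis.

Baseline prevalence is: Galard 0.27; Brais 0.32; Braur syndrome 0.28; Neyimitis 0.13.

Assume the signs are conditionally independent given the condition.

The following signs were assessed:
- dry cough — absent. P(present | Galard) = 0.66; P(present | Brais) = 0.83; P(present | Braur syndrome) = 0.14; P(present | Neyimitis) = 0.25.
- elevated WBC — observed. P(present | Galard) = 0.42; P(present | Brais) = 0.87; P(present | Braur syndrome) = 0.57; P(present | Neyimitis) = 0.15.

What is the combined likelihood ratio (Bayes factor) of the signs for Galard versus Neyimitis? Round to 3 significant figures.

The Bayes factor is the ratio of the joint likelihoods of the sign pattern under the two hypotheses (using 1 − P(present | H) for each absent sign).
  Galard: (1 − 0.66) × 0.42 = 0.1428
  Neyimitis: (1 − 0.25) × 0.15 = 0.1125
Bayes factor = 0.1428 / 0.1125 ≈ 1.27

1.27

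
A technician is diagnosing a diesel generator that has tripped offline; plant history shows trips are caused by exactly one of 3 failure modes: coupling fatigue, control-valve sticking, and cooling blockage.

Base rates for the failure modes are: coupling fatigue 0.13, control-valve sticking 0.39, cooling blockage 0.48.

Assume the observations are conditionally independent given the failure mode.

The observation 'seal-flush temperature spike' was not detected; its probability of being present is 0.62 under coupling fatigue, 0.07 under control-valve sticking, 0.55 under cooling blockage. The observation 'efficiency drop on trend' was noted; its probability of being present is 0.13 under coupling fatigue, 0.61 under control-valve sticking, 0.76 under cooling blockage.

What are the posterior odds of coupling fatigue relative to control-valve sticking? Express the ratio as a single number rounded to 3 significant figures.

0.0290

Posterior odds equal prior odds times the likelihood ratio; only the two competing hypotheses matter (using 1 − P(present | H) for each absent observation).
  coupling fatigue: 0.13 × (1 − 0.62) × 0.13 = 0.006422
  control-valve sticking: 0.39 × (1 − 0.07) × 0.61 = 0.22125
Posterior odds = 0.006422 / 0.22125 ≈ 0.0290.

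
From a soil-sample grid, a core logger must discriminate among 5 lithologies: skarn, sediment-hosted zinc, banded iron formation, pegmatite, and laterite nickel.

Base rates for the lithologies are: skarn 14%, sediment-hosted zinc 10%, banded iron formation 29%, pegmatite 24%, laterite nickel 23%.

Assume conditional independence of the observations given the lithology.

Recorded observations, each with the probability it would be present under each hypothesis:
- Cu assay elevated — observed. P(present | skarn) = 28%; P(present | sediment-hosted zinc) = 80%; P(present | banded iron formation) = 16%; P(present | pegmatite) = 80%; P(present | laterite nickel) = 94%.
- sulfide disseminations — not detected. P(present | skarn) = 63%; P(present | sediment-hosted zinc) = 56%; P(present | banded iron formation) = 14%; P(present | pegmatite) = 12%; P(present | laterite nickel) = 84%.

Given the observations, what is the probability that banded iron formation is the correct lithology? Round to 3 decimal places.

By Bayes' rule with conditional independence, the unnormalized weight for each hypothesis is prior × ∏ likelihoods (using 1 − P(present | H) for each absent observation):
  skarn: 0.14 × 0.28 × (1 − 0.63) = 0.014504
  sediment-hosted zinc: 0.10 × 0.80 × (1 − 0.56) = 0.0352
  banded iron formation: 0.29 × 0.16 × (1 − 0.14) = 0.039904
  pegmatite: 0.24 × 0.80 × (1 − 0.12) = 0.16896
  laterite nickel: 0.23 × 0.94 × (1 − 0.84) = 0.034592
Marginal likelihood of the evidence = 0.29316.
P(banded iron formation | evidence) = 0.039904 / 0.29316 ≈ 0.136.

0.136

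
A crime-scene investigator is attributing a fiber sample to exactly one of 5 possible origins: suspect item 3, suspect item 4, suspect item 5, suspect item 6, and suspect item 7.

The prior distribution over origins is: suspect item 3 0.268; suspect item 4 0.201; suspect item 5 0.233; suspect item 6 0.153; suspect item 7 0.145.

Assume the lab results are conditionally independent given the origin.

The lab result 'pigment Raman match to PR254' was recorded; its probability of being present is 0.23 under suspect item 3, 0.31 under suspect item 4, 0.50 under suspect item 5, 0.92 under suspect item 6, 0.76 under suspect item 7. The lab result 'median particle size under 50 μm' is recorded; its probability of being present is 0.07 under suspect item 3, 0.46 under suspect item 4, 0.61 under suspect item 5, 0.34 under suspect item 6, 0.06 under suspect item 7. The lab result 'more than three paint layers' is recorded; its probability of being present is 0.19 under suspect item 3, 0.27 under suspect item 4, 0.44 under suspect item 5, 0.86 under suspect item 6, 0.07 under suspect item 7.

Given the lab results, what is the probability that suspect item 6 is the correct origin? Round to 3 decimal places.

By Bayes' rule with conditional independence, the unnormalized weight for each hypothesis is prior × ∏ likelihoods:
  suspect item 3: 0.268 × 0.23 × 0.07 × 0.19 = 0.00081981
  suspect item 4: 0.201 × 0.31 × 0.46 × 0.27 = 0.0077389
  suspect item 5: 0.233 × 0.50 × 0.61 × 0.44 = 0.031269
  suspect item 6: 0.153 × 0.92 × 0.34 × 0.86 = 0.041158
  suspect item 7: 0.145 × 0.76 × 0.06 × 0.07 = 0.00046284
The unnormalized weights sum to 0.081448.
P(suspect item 6 | evidence) = 0.041158 / 0.081448 ≈ 0.505.

0.505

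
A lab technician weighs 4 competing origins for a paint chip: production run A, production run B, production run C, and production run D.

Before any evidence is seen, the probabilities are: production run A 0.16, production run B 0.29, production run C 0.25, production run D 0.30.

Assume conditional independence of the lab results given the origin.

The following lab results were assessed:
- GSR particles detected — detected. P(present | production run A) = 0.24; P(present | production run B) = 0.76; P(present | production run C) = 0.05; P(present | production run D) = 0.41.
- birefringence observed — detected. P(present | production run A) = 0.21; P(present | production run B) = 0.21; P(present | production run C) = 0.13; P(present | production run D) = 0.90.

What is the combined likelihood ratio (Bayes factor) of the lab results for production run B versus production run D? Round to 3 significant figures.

Take the product of per-lab result likelihoods under each hypothesis, then divide.
  production run B: 0.76 × 0.21 = 0.1596
  production run D: 0.41 × 0.90 = 0.369
Bayes factor = 0.1596 / 0.369 ≈ 0.433

0.433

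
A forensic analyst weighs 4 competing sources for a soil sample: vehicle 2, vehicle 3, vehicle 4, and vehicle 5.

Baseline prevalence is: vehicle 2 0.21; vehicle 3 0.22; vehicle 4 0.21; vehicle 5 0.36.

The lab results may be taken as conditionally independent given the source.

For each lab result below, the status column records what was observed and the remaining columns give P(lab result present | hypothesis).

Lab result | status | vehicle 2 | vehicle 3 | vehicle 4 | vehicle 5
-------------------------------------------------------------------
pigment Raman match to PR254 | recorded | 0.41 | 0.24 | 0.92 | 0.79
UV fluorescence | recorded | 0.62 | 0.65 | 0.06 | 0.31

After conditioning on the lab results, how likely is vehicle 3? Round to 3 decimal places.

0.183

Multiply each prior by the joint likelihood of the lab result pattern:
  vehicle 2: 0.21 × 0.41 × 0.62 = 0.053382
  vehicle 3: 0.22 × 0.24 × 0.65 = 0.03432
  vehicle 4: 0.21 × 0.92 × 0.06 = 0.011592
  vehicle 5: 0.36 × 0.79 × 0.31 = 0.088164
The unnormalized weights sum to 0.18746.
P(vehicle 3 | evidence) = 0.03432 / 0.18746 ≈ 0.183.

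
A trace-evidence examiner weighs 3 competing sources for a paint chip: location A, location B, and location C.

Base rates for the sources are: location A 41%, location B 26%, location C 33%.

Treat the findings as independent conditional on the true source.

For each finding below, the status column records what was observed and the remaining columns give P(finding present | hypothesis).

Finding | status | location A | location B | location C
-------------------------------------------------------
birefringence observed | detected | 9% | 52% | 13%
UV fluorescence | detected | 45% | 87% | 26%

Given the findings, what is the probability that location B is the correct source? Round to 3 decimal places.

By Bayes' rule with conditional independence, the unnormalized weight for each hypothesis is prior × ∏ likelihoods:
  location A: 0.41 × 0.09 × 0.45 = 0.016605
  location B: 0.26 × 0.52 × 0.87 = 0.11762
  location C: 0.33 × 0.13 × 0.26 = 0.011154
Marginal likelihood of the evidence = 0.14538.
P(location B | evidence) = 0.11762 / 0.14538 ≈ 0.809.

0.809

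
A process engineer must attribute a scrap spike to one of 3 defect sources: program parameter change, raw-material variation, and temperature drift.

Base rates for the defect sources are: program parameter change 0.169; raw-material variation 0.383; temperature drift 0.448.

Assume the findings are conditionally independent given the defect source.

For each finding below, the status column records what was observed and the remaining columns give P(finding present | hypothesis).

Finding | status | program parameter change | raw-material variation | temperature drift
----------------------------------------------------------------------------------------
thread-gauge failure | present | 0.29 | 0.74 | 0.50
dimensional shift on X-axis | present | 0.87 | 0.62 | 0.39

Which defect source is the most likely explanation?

raw-material variation

By Bayes' rule with conditional independence, the unnormalized weight for each hypothesis is prior × ∏ likelihoods:
  program parameter change: 0.169 × 0.29 × 0.87 = 0.042639
  raw-material variation: 0.383 × 0.74 × 0.62 = 0.17572
  temperature drift: 0.448 × 0.50 × 0.39 = 0.08736
The unnormalized weights sum to 0.30572.
P(program parameter change | evidence) ≈ 0.042639 / 0.30572 ≈ 0.139
P(raw-material variation | evidence) ≈ 0.17572 / 0.30572 ≈ 0.575
P(temperature drift | evidence) ≈ 0.08736 / 0.30572 ≈ 0.286
The largest is 0.575, so raw-material variation is most probable.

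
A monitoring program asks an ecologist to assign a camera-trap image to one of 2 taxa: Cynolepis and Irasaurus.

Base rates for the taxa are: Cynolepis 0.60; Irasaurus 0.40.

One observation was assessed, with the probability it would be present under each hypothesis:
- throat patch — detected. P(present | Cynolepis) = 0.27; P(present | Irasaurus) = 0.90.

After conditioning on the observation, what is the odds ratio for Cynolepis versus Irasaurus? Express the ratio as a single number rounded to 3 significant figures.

0.450

The normalizing constant cancels in an odds ratio, so compute prior × likelihood for the two hypotheses only:
  Cynolepis: 0.60 × 0.27 = 0.162
  Irasaurus: 0.40 × 0.90 = 0.36
Posterior odds = 0.162 / 0.36 ≈ 0.450.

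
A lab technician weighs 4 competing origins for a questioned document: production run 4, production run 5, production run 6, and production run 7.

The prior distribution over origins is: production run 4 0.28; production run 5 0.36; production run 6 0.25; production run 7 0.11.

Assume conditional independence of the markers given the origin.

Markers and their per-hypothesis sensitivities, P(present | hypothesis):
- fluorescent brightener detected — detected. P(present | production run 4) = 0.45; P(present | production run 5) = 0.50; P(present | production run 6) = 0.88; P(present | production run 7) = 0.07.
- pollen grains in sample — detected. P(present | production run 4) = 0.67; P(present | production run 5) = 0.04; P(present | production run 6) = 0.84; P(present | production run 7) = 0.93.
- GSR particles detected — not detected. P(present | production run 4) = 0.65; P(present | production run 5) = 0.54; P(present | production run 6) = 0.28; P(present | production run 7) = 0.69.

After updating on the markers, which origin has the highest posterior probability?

production run 6

By Bayes' rule with conditional independence, the unnormalized weight for each hypothesis is prior × ∏ likelihoods (using 1 − P(present | H) for each absent marker):
  production run 4: 0.28 × 0.45 × 0.67 × (1 − 0.65) = 0.029547
  production run 5: 0.36 × 0.50 × 0.04 × (1 − 0.54) = 0.003312
  production run 6: 0.25 × 0.88 × 0.84 × (1 − 0.28) = 0.13306
  production run 7: 0.11 × 0.07 × 0.93 × (1 − 0.69) = 0.0022199
Marginal likelihood of the evidence = 0.16813.
P(production run 4 | evidence) ≈ 0.029547 / 0.16813 ≈ 0.176
P(production run 5 | evidence) ≈ 0.003312 / 0.16813 ≈ 0.020
P(production run 6 | evidence) ≈ 0.13306 / 0.16813 ≈ 0.791
P(production run 7 | evidence) ≈ 0.0022199 / 0.16813 ≈ 0.013
The largest is 0.791, so production run 6 is most probable.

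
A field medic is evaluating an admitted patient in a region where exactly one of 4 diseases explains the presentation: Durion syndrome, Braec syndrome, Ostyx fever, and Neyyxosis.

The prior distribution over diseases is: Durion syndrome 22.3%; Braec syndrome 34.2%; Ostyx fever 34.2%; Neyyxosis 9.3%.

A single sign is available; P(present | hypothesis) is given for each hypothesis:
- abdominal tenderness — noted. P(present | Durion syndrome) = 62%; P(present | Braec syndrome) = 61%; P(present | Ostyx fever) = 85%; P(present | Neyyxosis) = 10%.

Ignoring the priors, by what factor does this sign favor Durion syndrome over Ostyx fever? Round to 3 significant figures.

0.729

Likelihood of this sign under each hypothesis:
  Durion syndrome: 0.62
  Ostyx fever: 0.85
Bayes factor = 0.62 / 0.85 ≈ 0.729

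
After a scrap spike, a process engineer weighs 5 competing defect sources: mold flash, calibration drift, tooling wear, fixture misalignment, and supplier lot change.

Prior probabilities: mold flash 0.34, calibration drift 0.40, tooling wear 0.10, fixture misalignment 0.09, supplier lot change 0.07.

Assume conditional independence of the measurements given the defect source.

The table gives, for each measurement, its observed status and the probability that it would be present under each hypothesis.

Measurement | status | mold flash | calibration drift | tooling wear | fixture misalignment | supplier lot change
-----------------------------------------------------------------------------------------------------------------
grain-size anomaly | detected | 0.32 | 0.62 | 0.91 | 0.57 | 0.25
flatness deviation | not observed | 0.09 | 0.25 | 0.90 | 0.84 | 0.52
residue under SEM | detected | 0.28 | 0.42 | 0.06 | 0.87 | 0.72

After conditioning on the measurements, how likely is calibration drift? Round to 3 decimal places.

By Bayes' rule with conditional independence, the unnormalized weight for each hypothesis is prior × ∏ likelihoods (using 1 − P(present | H) for each absent measurement):
  mold flash: 0.34 × 0.32 × (1 − 0.09) × 0.28 = 0.027722
  calibration drift: 0.40 × 0.62 × (1 − 0.25) × 0.42 = 0.07812
  tooling wear: 0.10 × 0.91 × (1 − 0.90) × 0.06 = 0.000546
  fixture misalignment: 0.09 × 0.57 × (1 − 0.84) × 0.87 = 0.007141
  supplier lot change: 0.07 × 0.25 × (1 − 0.52) × 0.72 = 0.006048
Normalizing constant Z = 0.027722 + 0.07812 + 0.000546 + 0.007141 + 0.006048 = 0.11958.
P(calibration drift | evidence) = 0.07812 / 0.11958 ≈ 0.653.

0.653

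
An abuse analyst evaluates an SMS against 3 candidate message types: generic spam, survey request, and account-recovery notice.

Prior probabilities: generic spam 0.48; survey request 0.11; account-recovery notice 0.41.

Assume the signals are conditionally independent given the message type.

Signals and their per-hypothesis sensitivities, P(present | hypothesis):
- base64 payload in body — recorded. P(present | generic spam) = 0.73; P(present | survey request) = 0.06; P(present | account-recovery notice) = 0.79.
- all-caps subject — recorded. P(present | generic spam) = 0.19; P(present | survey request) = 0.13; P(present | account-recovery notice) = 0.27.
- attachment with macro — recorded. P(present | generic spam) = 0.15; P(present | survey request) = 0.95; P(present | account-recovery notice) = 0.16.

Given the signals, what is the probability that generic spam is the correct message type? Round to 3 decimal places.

For each hypothesis, the unnormalized posterior weight is prior × product of the signal likelihoods:
  generic spam: 0.48 × 0.73 × 0.19 × 0.15 = 0.0099864
  survey request: 0.11 × 0.06 × 0.13 × 0.95 = 0.0008151
  account-recovery notice: 0.41 × 0.79 × 0.27 × 0.16 = 0.013992
The unnormalized weights sum to 0.024794.
P(generic spam | evidence) = 0.0099864 / 0.024794 ≈ 0.403.

0.403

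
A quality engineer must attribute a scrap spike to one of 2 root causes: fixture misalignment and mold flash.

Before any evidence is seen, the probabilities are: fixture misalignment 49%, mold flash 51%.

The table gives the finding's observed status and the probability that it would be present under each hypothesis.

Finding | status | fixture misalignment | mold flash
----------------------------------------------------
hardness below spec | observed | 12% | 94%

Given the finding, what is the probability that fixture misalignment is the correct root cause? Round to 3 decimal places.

0.109

By Bayes' rule, the unnormalized weight for each hypothesis is prior × likelihood:
  fixture misalignment: 0.49 × 0.12 = 0.0588
  mold flash: 0.51 × 0.94 = 0.4794
Normalizing constant Z = 0.0588 + 0.4794 = 0.5382.
P(fixture misalignment | evidence) = 0.0588 / 0.5382 ≈ 0.109.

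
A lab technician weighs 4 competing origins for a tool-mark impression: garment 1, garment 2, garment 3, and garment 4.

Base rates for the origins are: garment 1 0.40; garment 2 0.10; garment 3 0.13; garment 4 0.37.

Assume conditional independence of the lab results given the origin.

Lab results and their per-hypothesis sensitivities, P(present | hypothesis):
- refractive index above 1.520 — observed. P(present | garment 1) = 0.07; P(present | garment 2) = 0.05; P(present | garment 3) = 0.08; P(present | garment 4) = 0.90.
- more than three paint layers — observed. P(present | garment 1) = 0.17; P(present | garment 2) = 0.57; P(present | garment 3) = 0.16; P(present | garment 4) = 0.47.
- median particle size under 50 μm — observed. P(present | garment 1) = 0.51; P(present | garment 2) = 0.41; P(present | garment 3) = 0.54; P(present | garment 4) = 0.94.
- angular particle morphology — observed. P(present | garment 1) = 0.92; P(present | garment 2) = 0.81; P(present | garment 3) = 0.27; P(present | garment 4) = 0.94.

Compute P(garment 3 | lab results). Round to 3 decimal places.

By Bayes' rule with conditional independence, the unnormalized weight for each hypothesis is prior × ∏ likelihoods:
  garment 1: 0.40 × 0.07 × 0.17 × 0.51 × 0.92 = 0.0022334
  garment 2: 0.10 × 0.05 × 0.57 × 0.41 × 0.81 = 0.00094649
  garment 3: 0.13 × 0.08 × 0.16 × 0.54 × 0.27 = 0.00024261
  garment 4: 0.37 × 0.90 × 0.47 × 0.94 × 0.94 = 0.13829
Normalizing constant Z = 0.0022334 + 0.00094649 + 0.00024261 + 0.13829 = 0.14171.
P(garment 3 | evidence) = 0.00024261 / 0.14171 ≈ 0.002.

0.002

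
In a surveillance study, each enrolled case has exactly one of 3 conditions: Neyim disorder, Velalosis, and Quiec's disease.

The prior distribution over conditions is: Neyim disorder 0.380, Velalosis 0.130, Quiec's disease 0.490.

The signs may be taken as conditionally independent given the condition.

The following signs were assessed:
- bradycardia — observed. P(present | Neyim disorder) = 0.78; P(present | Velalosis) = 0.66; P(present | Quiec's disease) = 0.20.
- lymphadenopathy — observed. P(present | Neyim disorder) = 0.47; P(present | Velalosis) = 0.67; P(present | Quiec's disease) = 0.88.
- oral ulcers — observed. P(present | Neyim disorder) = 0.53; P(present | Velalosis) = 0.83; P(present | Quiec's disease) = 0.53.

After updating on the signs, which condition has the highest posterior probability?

Multiply each prior by the joint likelihood of the sign pattern:
  Neyim disorder: 0.380 × 0.78 × 0.47 × 0.53 = 0.073833
  Velalosis: 0.130 × 0.66 × 0.67 × 0.83 = 0.047713
  Quiec's disease: 0.490 × 0.20 × 0.88 × 0.53 = 0.045707
Normalizing constant Z = 0.073833 + 0.047713 + 0.045707 = 0.16725.
P(Neyim disorder | evidence) ≈ 0.073833 / 0.16725 ≈ 0.441
P(Velalosis | evidence) ≈ 0.047713 / 0.16725 ≈ 0.285
P(Quiec's disease | evidence) ≈ 0.045707 / 0.16725 ≈ 0.273
The largest is 0.441, so Neyim disorder is most probable.

Neyim disorder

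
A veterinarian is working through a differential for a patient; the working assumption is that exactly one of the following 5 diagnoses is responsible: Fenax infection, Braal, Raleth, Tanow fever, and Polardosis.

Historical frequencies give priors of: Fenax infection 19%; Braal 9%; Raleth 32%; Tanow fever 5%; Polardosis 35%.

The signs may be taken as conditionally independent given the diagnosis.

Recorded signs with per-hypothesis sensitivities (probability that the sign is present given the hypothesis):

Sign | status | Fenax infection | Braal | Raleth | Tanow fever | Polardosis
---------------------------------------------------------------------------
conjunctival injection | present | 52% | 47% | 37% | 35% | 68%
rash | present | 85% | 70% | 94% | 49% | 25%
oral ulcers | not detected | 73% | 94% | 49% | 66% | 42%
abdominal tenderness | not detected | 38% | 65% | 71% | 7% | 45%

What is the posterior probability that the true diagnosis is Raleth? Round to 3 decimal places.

By Bayes' rule with conditional independence, the unnormalized weight for each hypothesis is prior × ∏ likelihoods (using 1 − P(present | H) for each absent sign):
  Fenax infection: 0.19 × 0.52 × 0.85 × (1 − 0.73) × (1 − 0.38) = 0.014058
  Braal: 0.09 × 0.47 × 0.70 × (1 − 0.94) × (1 − 0.65) = 0.00062181
  Raleth: 0.32 × 0.37 × 0.94 × (1 − 0.49) × (1 − 0.71) = 0.016461
  Tanow fever: 0.05 × 0.35 × 0.49 × (1 − 0.66) × (1 − 0.07) = 0.0027114
  Polardosis: 0.35 × 0.68 × 0.25 × (1 − 0.42) × (1 − 0.45) = 0.018981
Marginal likelihood of the evidence = 0.052833.
P(Raleth | evidence) = 0.016461 / 0.052833 ≈ 0.312.

0.312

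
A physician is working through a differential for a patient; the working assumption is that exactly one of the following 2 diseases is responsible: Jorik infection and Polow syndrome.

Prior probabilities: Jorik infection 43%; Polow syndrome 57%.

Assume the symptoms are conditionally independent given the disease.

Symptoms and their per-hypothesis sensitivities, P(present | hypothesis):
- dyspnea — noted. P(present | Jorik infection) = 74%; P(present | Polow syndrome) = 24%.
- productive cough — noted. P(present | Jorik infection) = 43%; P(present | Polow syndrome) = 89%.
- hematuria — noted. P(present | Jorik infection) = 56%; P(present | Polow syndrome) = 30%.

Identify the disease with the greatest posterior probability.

Jorik infection

Multiply each prior by the joint likelihood of the symptom pattern:
  Jorik infection: 0.43 × 0.74 × 0.43 × 0.56 = 0.076623
  Polow syndrome: 0.57 × 0.24 × 0.89 × 0.30 = 0.036526
Marginal likelihood of the evidence = 0.11315.
P(Jorik infection | evidence) ≈ 0.076623 / 0.11315 ≈ 0.677
P(Polow syndrome | evidence) ≈ 0.036526 / 0.11315 ≈ 0.323
The largest is 0.677, so Jorik infection is most probable.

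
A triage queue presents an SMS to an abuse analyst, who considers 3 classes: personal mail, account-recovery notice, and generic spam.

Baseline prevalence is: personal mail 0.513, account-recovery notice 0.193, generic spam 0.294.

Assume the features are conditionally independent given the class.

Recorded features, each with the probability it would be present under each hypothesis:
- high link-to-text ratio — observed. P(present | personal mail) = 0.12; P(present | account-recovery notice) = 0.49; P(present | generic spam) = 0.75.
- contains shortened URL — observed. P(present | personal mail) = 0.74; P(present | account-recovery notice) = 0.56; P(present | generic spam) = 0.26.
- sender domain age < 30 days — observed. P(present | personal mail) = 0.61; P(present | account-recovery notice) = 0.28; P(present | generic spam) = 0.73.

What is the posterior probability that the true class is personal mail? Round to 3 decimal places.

By Bayes' rule with conditional independence, the unnormalized weight for each hypothesis is prior × ∏ likelihoods:
  personal mail: 0.513 × 0.12 × 0.74 × 0.61 = 0.027788
  account-recovery notice: 0.193 × 0.49 × 0.56 × 0.28 = 0.014829
  generic spam: 0.294 × 0.75 × 0.26 × 0.73 = 0.041851
The unnormalized weights sum to 0.084468.
P(personal mail | evidence) = 0.027788 / 0.084468 ≈ 0.329.

0.329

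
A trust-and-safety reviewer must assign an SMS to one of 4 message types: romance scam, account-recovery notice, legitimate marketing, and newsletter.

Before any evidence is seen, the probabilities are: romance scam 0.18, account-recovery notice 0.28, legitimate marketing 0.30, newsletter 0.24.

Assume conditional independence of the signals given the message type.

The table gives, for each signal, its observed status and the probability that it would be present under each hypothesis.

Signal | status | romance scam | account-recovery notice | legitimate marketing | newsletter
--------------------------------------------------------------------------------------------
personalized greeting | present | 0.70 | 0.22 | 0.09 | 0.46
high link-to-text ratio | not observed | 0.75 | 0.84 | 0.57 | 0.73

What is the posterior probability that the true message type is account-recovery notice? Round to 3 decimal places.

0.119

Multiply each prior by the joint likelihood of the signal pattern (using 1 − P(present | H) for each absent signal):
  romance scam: 0.18 × 0.70 × (1 − 0.75) = 0.0315
  account-recovery notice: 0.28 × 0.22 × (1 − 0.84) = 0.009856
  legitimate marketing: 0.30 × 0.09 × (1 − 0.57) = 0.01161
  newsletter: 0.24 × 0.46 × (1 − 0.73) = 0.029808
The unnormalized weights sum to 0.082774.
P(account-recovery notice | evidence) = 0.009856 / 0.082774 ≈ 0.119.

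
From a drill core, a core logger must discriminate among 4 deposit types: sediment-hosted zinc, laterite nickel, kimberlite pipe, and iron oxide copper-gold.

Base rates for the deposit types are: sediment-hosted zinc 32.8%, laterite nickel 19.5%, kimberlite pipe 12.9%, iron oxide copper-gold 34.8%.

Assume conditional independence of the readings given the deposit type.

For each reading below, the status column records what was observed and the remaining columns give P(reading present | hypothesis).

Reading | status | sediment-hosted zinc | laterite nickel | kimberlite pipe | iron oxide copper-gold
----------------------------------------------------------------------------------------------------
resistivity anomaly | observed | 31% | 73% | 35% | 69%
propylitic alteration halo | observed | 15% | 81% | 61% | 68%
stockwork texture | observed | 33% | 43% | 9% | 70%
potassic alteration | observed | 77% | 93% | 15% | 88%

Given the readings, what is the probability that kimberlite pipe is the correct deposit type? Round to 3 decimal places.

Multiply each prior by the joint likelihood of the reading pattern:
  sediment-hosted zinc: 0.328 × 0.31 × 0.15 × 0.33 × 0.77 = 0.0038755
  laterite nickel: 0.195 × 0.73 × 0.81 × 0.43 × 0.93 = 0.04611
  kimberlite pipe: 0.129 × 0.35 × 0.61 × 0.09 × 0.15 = 0.00037181
  iron oxide copper-gold: 0.348 × 0.69 × 0.68 × 0.70 × 0.88 = 0.10058
The unnormalized weights sum to 0.15094.
P(kimberlite pipe | evidence) = 0.00037181 / 0.15094 ≈ 0.002.

0.002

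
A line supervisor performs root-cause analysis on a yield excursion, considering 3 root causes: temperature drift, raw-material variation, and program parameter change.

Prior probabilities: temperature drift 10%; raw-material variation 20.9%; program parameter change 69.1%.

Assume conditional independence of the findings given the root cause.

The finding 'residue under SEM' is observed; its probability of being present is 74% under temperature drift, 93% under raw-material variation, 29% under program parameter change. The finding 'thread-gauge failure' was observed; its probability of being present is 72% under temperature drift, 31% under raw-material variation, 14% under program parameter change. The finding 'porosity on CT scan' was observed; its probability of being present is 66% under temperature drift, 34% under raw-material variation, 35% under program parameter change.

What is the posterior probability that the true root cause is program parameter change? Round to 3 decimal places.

By Bayes' rule with conditional independence, the unnormalized weight for each hypothesis is prior × ∏ likelihoods:
  temperature drift: 0.100 × 0.74 × 0.72 × 0.66 = 0.035165
  raw-material variation: 0.209 × 0.93 × 0.31 × 0.34 = 0.020487
  program parameter change: 0.691 × 0.29 × 0.14 × 0.35 = 0.0098191
Normalizing constant Z = 0.035165 + 0.020487 + 0.0098191 = 0.065471.
P(program parameter change | evidence) = 0.0098191 / 0.065471 ≈ 0.150.

0.150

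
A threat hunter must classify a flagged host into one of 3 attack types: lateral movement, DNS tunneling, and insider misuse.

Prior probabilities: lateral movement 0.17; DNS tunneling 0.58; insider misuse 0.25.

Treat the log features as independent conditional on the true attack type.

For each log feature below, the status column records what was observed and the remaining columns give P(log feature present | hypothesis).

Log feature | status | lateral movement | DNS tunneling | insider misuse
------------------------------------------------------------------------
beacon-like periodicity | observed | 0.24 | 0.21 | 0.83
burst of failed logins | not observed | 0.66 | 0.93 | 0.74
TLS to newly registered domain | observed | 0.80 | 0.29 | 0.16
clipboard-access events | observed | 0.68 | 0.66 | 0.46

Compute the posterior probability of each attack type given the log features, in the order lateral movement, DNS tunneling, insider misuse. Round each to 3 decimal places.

For each hypothesis, the unnormalized posterior weight is prior × product of the log feature likelihoods (using 1 − P(present | H) for each absent log feature):
  lateral movement: 0.17 × 0.24 × (1 − 0.66) × 0.80 × 0.68 = 0.0075464
  DNS tunneling: 0.58 × 0.21 × (1 − 0.93) × 0.29 × 0.66 = 0.0016319
  insider misuse: 0.25 × 0.83 × (1 − 0.74) × 0.16 × 0.46 = 0.0039707
Normalizing constant Z = 0.0075464 + 0.0016319 + 0.0039707 = 0.013149.
P(lateral movement | evidence) = 0.0075464 / 0.013149 ≈ 0.574
P(DNS tunneling | evidence) = 0.0016319 / 0.013149 ≈ 0.124
P(insider misuse | evidence) = 0.0039707 / 0.013149 ≈ 0.302

0.574, 0.124, 0.302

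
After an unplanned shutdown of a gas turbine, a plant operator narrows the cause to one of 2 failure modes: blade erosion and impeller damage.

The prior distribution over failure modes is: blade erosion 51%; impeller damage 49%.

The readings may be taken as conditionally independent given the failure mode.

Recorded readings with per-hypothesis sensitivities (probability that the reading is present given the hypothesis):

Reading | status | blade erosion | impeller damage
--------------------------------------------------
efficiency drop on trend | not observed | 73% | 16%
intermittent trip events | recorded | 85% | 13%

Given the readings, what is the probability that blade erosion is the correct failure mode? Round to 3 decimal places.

For each hypothesis, the unnormalized posterior weight is prior × product of the reading likelihoods (using 1 − P(present | H) for each absent reading):
  blade erosion: 0.51 × (1 − 0.73) × 0.85 = 0.11705
  impeller damage: 0.49 × (1 − 0.16) × 0.13 = 0.053508
Marginal likelihood of the evidence = 0.17055.
P(blade erosion | evidence) = 0.11705 / 0.17055 ≈ 0.686.

0.686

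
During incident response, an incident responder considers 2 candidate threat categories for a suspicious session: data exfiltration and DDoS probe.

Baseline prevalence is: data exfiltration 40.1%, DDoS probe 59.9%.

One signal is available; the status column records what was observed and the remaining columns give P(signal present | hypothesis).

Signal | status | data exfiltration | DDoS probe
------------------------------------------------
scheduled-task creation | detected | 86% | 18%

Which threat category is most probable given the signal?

Multiply each prior by the likelihood of the signal:
  data exfiltration: 0.401 × 0.86 = 0.34486
  DDoS probe: 0.599 × 0.18 = 0.10782
The unnormalized weights sum to 0.45268.
P(data exfiltration | evidence) ≈ 0.34486 / 0.45268 ≈ 0.762
P(DDoS probe | evidence) ≈ 0.10782 / 0.45268 ≈ 0.238
The largest is 0.762, so data exfiltration is most probable.

data exfiltration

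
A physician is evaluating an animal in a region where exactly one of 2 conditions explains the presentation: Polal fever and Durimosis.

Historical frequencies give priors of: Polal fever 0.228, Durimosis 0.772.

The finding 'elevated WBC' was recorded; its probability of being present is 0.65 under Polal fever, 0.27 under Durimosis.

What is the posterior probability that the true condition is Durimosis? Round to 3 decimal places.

0.584

Multiply each prior by the likelihood of the finding:
  Polal fever: 0.228 × 0.65 = 0.1482
  Durimosis: 0.772 × 0.27 = 0.20844
Normalizing constant Z = 0.1482 + 0.20844 = 0.35664.
P(Durimosis | evidence) = 0.20844 / 0.35664 ≈ 0.584.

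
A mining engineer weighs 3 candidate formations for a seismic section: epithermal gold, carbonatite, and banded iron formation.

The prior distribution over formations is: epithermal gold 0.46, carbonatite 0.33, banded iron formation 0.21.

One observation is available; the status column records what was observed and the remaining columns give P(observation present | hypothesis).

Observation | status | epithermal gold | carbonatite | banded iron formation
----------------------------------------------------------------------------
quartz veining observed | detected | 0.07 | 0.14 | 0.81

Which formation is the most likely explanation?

banded iron formation

For each hypothesis, the unnormalized posterior weight is prior × likelihood:
  epithermal gold: 0.46 × 0.07 = 0.0322
  carbonatite: 0.33 × 0.14 = 0.0462
  banded iron formation: 0.21 × 0.81 = 0.1701
Normalizing constant Z = 0.0322 + 0.0462 + 0.1701 = 0.2485.
P(epithermal gold | evidence) ≈ 0.0322 / 0.2485 ≈ 0.130
P(carbonatite | evidence) ≈ 0.0462 / 0.2485 ≈ 0.186
P(banded iron formation | evidence) ≈ 0.1701 / 0.2485 ≈ 0.685
The largest is 0.685, so banded iron formation is most probable.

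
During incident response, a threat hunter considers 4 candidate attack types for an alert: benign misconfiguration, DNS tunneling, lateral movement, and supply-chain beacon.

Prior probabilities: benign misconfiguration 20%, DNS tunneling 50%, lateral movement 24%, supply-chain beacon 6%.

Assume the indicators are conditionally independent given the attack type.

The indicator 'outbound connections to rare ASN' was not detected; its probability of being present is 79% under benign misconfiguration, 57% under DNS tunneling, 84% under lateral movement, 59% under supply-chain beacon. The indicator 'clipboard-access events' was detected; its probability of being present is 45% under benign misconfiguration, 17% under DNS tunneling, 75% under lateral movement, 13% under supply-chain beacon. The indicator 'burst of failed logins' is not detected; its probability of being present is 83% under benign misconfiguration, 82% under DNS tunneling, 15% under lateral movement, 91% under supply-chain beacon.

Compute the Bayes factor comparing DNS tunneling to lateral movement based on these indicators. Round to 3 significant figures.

0.129

Joint likelihood of the indicator pattern under each hypothesis (using 1 − P(present | H) for each absent indicator):
  DNS tunneling: (1 − 0.57) × 0.17 × (1 − 0.82) = 0.013158
  lateral movement: (1 − 0.84) × 0.75 × (1 − 0.15) = 0.102
Bayes factor = 0.013158 / 0.102 ≈ 0.129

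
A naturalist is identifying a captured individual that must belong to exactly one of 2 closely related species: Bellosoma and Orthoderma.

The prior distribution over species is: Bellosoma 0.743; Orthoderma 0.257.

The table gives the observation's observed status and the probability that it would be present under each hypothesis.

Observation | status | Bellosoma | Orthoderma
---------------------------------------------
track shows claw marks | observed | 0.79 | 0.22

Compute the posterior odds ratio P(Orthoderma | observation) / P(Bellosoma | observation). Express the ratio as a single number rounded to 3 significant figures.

0.0963

Posterior odds equal prior odds times the likelihood ratio; only the two competing hypotheses matter.
  Orthoderma: 0.257 × 0.22 = 0.05654
  Bellosoma: 0.743 × 0.79 = 0.58697
Posterior odds = 0.05654 / 0.58697 ≈ 0.0963.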